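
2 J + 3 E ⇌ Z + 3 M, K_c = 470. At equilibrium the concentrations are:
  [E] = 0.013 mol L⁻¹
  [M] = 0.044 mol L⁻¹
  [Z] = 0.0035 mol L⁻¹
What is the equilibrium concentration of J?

[J] = 0.017 mol L⁻¹

At equilibrium, K_c = [Z]·[M]³ / ([J]²·[E]³) = 470.
(0.0035)·(0.044)³ / (([J])²·(0.013)³) = 470
[J]² = 2.89e-4 ⇒ [J] = 0.017 mol L⁻¹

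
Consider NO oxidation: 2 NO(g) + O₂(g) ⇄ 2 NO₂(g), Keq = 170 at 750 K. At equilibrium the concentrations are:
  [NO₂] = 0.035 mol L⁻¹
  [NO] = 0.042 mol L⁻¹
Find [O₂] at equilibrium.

[O₂] = 0.0041 mol L⁻¹

At equilibrium, Keq = [NO₂]² / ([NO]²·[O₂]) = 170.
(0.035)² / ((0.042)²·([O₂])) = 170
[O₂] = 0.00408 = 0.0041 mol L⁻¹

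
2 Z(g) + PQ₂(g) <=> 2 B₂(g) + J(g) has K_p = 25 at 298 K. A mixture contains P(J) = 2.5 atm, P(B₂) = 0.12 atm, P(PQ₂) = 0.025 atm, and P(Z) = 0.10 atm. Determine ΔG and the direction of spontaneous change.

ΔG = 4.34 kJ/mol; the forward reaction is non-spontaneous

Q_p = P(B₂)²·P(J) / (P(Z)²·P(PQ₂)) = (0.12)²·(2.5) / ((0.10)²·(0.025)) = 144
ΔG = RT ln(Q_p/K_p) = (8.314 J mol⁻¹ K⁻¹)(298 K) × ln(144/25)
   = (2.478 kJ/mol)(1.751) = 4.34 kJ/mol
ΔG > 0, so the forward reaction is non-spontaneous (proceeds in reverse).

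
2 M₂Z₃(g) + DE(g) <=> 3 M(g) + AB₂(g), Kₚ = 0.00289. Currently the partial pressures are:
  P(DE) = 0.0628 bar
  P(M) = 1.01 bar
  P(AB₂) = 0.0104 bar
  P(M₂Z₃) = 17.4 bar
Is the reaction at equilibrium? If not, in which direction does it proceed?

Qₚ = P(M)³·P(AB₂) / (P(M₂Z₃)²·P(DE)) = (1.01)³·(0.0104) / ((17.4)²·(0.0628)) = 5.64×10⁻⁴
Qₚ = 5.64×10⁻⁴ < Kₚ = 0.00289, so the forward reaction proceeds.

toward products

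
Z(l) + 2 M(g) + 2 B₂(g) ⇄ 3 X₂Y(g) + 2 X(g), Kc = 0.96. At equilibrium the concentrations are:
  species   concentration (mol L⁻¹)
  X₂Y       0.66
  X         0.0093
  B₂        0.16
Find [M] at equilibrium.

(Z is a pure liquid — omitted from Kc.)
At equilibrium, Kc = [X₂Y]³·[X]² / ([M]²·[B₂]²) = 0.96.
(0.66)³·(0.0093)² / (([M])²·(0.16)²) = 0.96
[M]² = 0.00101 ⇒ [M] = 0.032 mol L⁻¹

[M] = 0.032 mol L⁻¹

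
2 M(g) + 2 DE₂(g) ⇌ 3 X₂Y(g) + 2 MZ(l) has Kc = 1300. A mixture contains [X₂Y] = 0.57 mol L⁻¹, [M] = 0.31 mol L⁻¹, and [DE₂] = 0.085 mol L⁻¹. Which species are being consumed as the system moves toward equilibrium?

(MZ is a pure liquid — omitted from Qc.)
Qc = [X₂Y]³ / ([M]²·[DE₂]²) = (0.57)³ / ((0.31)²·(0.085)²) = 270
Qc = 270 < Kc = 1300: net forward reaction.

M, DE₂ (reactants)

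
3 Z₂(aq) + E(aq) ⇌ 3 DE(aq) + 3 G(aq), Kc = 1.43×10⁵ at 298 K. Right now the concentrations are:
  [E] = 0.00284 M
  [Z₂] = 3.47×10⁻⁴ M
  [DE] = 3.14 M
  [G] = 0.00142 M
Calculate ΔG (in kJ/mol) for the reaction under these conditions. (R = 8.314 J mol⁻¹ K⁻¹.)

ΔG = 4.10 kJ/mol

Qc = [DE]³·[G]³ / ([Z₂]³·[E]) = (3.14)³·(0.00142)³ / ((3.47×10⁻⁴)³·(0.00284)) = 7.47×10⁵
ΔG = RT ln(Qc/Kc) = (8.314 J mol⁻¹ K⁻¹)(298 K) × ln(7.47×10⁵/1.43×10⁵)
   = (2.478 kJ/mol)(1.653) = 4.10 kJ/mol
ΔG > 0, so the forward reaction is non-spontaneous (proceeds in reverse).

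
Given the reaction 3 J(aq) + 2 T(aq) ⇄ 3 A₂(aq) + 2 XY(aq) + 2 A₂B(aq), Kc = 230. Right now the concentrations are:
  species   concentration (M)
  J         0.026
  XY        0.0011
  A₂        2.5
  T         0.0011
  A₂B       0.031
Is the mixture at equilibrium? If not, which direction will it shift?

Qc = [A₂]³·[XY]²·[A₂B]² / ([J]³·[T]²) = (2.5)³·(0.0011)²·(0.031)² / ((0.026)³·(0.0011)²) = 850
Qc = 850 > Kc = 230: net reverse reaction.

no; Q > K, reaction proceeds in reverse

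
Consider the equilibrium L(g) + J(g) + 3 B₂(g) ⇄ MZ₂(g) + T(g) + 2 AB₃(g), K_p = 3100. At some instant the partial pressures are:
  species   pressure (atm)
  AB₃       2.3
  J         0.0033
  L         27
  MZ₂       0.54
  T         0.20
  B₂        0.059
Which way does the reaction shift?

Q_p = P(MZ₂)·P(T)·P(AB₃)² / (P(L)·P(J)·P(B₂)³) = (0.54)·(0.20)·(2.3)² / ((27)·(0.0033)·(0.059)³) = 31000
Q_p = 31000 > K_p = 3100, so the reverse reaction proceeds.

toward reactants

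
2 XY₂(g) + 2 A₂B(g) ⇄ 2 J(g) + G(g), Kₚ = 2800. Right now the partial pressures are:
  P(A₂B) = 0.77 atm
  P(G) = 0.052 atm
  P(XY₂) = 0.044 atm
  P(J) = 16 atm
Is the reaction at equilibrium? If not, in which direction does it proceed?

Qₚ = P(J)²·P(G) / (P(XY₂)²·P(A₂B)²) = (16)²·(0.052) / ((0.044)²·(0.77)²) = 12000
Qₚ = 12000 > Kₚ = 2800, so the reverse reaction proceeds.

toward reactants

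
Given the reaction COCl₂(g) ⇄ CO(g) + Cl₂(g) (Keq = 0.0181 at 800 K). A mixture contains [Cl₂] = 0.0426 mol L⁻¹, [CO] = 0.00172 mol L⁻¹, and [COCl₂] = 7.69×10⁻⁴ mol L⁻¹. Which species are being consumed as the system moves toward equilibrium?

CO, Cl₂ (products)

Q = [CO]·[Cl₂] / [COCl₂] = (0.00172)·(0.0426) / (7.69×10⁻⁴) = 0.0953
Q = 0.0953 > Keq = 0.0181: net reverse reaction.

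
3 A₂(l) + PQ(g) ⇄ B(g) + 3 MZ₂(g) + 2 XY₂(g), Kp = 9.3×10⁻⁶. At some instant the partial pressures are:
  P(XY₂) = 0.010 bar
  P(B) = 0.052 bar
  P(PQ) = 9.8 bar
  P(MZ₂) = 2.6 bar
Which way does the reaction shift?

(A₂ is a pure liquid — omitted from Qp.)
Qp = P(B)·P(MZ₂)³·P(XY₂)² / P(PQ) = (0.052)·(2.6)³·(0.010)² / (9.8) = 9.3×10⁻⁶
Qp = 9.3×10⁻⁶ = Kp, so the system is already at equilibrium.

neither direction; the system is at equilibrium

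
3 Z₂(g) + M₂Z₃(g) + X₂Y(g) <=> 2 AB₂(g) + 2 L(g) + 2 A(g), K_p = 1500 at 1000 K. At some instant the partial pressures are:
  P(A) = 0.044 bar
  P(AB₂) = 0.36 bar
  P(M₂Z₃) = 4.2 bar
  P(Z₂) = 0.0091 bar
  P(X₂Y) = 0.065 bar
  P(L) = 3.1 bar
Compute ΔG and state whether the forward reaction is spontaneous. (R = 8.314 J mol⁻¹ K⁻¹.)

ΔG = 17.1 kJ/mol; the forward reaction is non-spontaneous

Q_p = P(AB₂)²·P(L)²·P(A)² / (P(Z₂)³·P(M₂Z₃)·P(X₂Y)) = (0.36)²·(3.1)²·(0.044)² / ((0.0091)³·(4.2)·(0.065)) = 11700
ΔG = RT ln(Q_p/K_p) = (8.314 J mol⁻¹ K⁻¹)(1000 K) × ln(11700/1500)
   = (8.314 kJ/mol)(2.054) = 17.1 kJ/mol
ΔG > 0, so the forward reaction is non-spontaneous (proceeds in reverse).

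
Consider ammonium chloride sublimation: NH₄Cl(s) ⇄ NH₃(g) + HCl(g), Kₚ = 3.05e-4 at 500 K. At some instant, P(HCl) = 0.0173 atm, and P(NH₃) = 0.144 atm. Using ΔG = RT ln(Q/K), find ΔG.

ΔG = 8.73 kJ/mol

(NH₄Cl is a pure solid — omitted from Qₚ.)
Qₚ = P(NH₃)·P(HCl) = (0.144)·(0.0173) = 0.00249
ΔG = RT ln(Qₚ/Kₚ) = (8.314 J mol⁻¹ K⁻¹)(500 K) × ln(0.00249/3.05e-4)
   = (4.157 kJ/mol)(2.100) = 8.73 kJ/mol
ΔG > 0, so the forward reaction is non-spontaneous (proceeds in reverse).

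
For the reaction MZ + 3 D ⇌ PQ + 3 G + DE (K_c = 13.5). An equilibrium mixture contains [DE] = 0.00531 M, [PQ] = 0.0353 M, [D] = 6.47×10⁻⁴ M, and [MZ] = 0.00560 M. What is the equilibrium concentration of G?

At equilibrium, K_c = [PQ]·[G]³·[DE] / ([MZ]·[D]³) = 13.5.
(0.0353)·([G])³·(0.00531) / ((0.00560)·(6.47×10⁻⁴)³) = 13.5
[G]³ = 1.09×10⁻⁷ ⇒ [G] = 0.00478 M

[G] = 0.00478 M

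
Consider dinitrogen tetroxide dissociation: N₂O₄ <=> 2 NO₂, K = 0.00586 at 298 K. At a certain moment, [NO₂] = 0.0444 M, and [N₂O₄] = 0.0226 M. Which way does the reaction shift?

reverse (toward reactants)

Q = [NO₂]² / [N₂O₄] = (0.0444)² / (0.0226) = 0.0872
Q = 0.0872 > K = 0.00586, so the reverse reaction proceeds.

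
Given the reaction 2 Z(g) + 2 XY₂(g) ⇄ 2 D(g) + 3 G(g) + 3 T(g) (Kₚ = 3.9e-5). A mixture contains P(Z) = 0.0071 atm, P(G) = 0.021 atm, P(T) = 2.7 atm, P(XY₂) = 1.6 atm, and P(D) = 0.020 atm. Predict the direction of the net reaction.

Qₚ = P(D)²·P(G)³·P(T)³ / (P(Z)²·P(XY₂)²) = (0.020)²·(0.021)³·(2.7)³ / ((0.0071)²·(1.6)²) = 5.7e-4
Qₚ = 5.7e-4 > Kₚ = 3.9e-5, so the reverse reaction proceeds.

reverse (toward reactants)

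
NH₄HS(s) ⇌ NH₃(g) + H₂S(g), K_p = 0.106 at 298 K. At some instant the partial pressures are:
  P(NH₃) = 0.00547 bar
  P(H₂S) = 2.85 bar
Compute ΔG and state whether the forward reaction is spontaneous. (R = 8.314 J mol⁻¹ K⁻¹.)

(NH₄HS is a pure solid — omitted from Q_p.)
Q_p = P(NH₃)·P(H₂S) = (0.00547)·(2.85) = 0.0156
ΔG = RT ln(Q_p/K_p) = (8.314 J mol⁻¹ K⁻¹)(298 K) × ln(0.0156/0.106)
   = (2.478 kJ/mol)(-1.916) = -4.75 kJ/mol
ΔG < 0, so the forward reaction is spontaneous (proceeds forward).

ΔG = -4.75 kJ/mol; the forward reaction is spontaneous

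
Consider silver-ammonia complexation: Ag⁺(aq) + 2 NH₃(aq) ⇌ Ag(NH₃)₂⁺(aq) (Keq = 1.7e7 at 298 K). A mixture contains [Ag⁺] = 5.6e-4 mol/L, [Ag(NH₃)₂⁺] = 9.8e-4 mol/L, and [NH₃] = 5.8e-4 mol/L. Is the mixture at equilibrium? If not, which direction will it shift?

Q = [Ag(NH₃)₂⁺] / ([Ag⁺]·[NH₃]²) = (9.8e-4) / ((5.6e-4)·(5.8e-4)²) = 5.2e6
Q = 5.2e6 < Keq = 1.7e7: net forward reaction.

no; Q < K, reaction proceeds forward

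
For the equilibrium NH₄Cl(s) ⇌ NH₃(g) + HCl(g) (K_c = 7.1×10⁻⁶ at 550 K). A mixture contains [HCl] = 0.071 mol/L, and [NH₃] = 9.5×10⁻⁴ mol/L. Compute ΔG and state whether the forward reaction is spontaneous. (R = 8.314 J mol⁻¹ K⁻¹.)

ΔG = 10.3 kJ/mol; the forward reaction is non-spontaneous

(NH₄Cl is a pure solid — omitted from Q_c.)
Q_c = [NH₃]·[HCl] = (9.5×10⁻⁴)·(0.071) = 6.74×10⁻⁵
ΔG = RT ln(Q_c/K_c) = (8.314 J mol⁻¹ K⁻¹)(550 K) × ln(6.74×10⁻⁵/7.1×10⁻⁶)
   = (4.573 kJ/mol)(2.251) = 10.3 kJ/mol
ΔG > 0, so the forward reaction is non-spontaneous (proceeds in reverse).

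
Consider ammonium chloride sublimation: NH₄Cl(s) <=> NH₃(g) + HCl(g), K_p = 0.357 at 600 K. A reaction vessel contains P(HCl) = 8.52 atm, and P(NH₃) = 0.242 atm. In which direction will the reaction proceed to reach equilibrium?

reverse (toward reactants)

(NH₄Cl is a pure solid — omitted from Q_p.)
Q_p = P(NH₃)·P(HCl) = (0.242)·(8.52) = 2.06
Q_p = 2.06 > K_p = 0.357, so the reverse reaction proceeds.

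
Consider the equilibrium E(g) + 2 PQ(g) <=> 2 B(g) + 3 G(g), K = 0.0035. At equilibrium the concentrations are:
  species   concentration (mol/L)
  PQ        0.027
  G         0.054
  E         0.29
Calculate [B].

[B] = 0.069 mol/L

At equilibrium, K = [B]²·[G]³ / ([E]·[PQ]²) = 0.0035.
([B])²·(0.054)³ / ((0.29)·(0.027)²) = 0.0035
[B]² = 0.00470 ⇒ [B] = 0.069 mol/L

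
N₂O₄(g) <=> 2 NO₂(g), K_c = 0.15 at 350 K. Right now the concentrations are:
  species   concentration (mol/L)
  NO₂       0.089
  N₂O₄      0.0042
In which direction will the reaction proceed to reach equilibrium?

Q_c = [NO₂]² / [N₂O₄] = (0.089)² / (0.0042) = 1.9
Q_c = 1.9 > K_c = 0.15, so the reverse reaction proceeds.

toward reactants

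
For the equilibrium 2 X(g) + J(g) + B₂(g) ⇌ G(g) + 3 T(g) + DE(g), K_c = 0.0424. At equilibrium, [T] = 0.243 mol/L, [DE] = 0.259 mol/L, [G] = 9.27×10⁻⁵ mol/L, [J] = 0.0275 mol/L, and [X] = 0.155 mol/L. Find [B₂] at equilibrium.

At equilibrium, K_c = [G]·[T]³·[DE] / ([X]²·[J]·[B₂]) = 0.0424.
(9.27×10⁻⁵)·(0.243)³·(0.259) / ((0.155)²·(0.0275)·([B₂])) = 0.0424
[B₂] = 0.0123 mol/L

[B₂] = 0.0123 mol/L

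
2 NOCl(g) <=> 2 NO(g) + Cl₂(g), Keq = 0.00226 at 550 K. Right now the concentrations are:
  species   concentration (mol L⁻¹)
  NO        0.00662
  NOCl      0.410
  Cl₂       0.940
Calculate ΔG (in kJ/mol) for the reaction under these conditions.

ΔG = -10.2 kJ/mol

Q = [NO]²·[Cl₂] / [NOCl]² = (0.00662)²·(0.940) / (0.410)² = 2.45×10⁻⁴
ΔG = RT ln(Q/Keq) = (8.314 J mol⁻¹ K⁻¹)(550 K) × ln(2.45×10⁻⁴/0.00226)
   = (4.573 kJ/mol)(-2.222) = -10.2 kJ/mol
ΔG < 0, so the forward reaction is spontaneous (proceeds forward).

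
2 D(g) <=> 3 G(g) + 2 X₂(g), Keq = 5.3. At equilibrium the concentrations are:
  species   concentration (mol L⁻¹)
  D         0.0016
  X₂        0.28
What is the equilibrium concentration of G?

[G] = 0.056 mol L⁻¹

At equilibrium, Keq = [G]³·[X₂]² / [D]² = 5.3.
([G])³·(0.28)² / (0.0016)² = 5.3
[G]³ = 1.73×10⁻⁴ ⇒ [G] = 0.056 mol L⁻¹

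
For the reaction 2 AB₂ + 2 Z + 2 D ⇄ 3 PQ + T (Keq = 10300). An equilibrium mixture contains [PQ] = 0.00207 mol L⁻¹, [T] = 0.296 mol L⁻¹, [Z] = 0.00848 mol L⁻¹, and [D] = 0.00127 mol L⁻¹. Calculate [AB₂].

[AB₂] = 0.0469 mol L⁻¹

At equilibrium, Keq = [PQ]³·[T] / ([AB₂]²·[Z]²·[D]²) = 10300.
(0.00207)³·(0.296) / (([AB₂])²·(0.00848)²·(0.00127)²) = 10300
[AB₂]² = 0.00220 ⇒ [AB₂] = 0.0469 mol L⁻¹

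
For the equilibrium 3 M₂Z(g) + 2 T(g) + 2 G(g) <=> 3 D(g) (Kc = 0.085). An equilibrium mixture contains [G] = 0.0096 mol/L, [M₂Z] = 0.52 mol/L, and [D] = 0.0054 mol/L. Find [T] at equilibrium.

At equilibrium, Kc = [D]³ / ([M₂Z]³·[T]²·[G]²) = 0.085.
(0.0054)³ / ((0.52)³·([T])²·(0.0096)²) = 0.085
[T]² = 0.143 ⇒ [T] = 0.38 mol/L

[T] = 0.38 mol/L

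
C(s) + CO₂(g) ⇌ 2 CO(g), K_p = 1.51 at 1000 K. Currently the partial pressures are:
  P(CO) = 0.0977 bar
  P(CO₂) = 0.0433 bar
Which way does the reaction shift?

(C is a pure solid — omitted from Q_p.)
Q_p = P(CO)² / P(CO₂) = (0.0977)² / (0.0433) = 0.220
Q_p = 0.220 < K_p = 1.51, so the forward reaction proceeds.

forward (toward products)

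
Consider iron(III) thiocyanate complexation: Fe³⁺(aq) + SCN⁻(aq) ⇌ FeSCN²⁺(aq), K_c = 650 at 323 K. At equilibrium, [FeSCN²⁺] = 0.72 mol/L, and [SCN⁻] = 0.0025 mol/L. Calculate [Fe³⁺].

[Fe³⁺] = 0.44 mol/L

At equilibrium, K_c = [FeSCN²⁺] / ([Fe³⁺]·[SCN⁻]) = 650.
(0.72) / (([Fe³⁺])·(0.0025)) = 650
[Fe³⁺] = 0.443 = 0.44 mol/L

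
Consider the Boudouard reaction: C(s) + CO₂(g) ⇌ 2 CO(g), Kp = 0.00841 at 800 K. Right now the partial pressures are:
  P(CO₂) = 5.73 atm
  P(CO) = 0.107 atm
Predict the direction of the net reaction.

toward products

(C is a pure solid — omitted from Qp.)
Qp = P(CO)² / P(CO₂) = (0.107)² / (5.73) = 0.00200
Qp = 0.00200 < Kp = 0.00841, so the forward reaction proceeds.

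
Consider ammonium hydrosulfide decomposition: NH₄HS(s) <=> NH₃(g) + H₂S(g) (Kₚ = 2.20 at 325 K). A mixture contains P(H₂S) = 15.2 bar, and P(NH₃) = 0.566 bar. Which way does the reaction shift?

reverse (toward reactants)

(NH₄HS is a pure solid — omitted from Qₚ.)
Qₚ = P(NH₃)·P(H₂S) = (0.566)·(15.2) = 8.60
Qₚ = 8.60 > Kₚ = 2.20, so the reverse reaction proceeds.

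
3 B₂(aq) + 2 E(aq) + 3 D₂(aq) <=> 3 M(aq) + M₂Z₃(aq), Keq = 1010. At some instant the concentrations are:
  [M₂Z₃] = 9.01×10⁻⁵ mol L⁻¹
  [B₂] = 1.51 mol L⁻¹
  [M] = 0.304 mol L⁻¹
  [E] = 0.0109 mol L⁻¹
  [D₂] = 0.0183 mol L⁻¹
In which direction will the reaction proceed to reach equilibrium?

Q = [M]³·[M₂Z₃] / ([B₂]³·[E]²·[D₂]³) = (0.304)³·(9.01×10⁻⁵) / ((1.51)³·(0.0109)²·(0.0183)³) = 1010
Q = 1010 = Keq, so the system is already at equilibrium.

neither direction; the system is at equilibrium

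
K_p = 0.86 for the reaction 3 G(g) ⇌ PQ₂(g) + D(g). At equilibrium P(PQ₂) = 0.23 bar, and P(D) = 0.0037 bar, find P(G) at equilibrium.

P(G) = 0.10 bar

At equilibrium, K_p = P(PQ₂)·P(D) / P(G)³ = 0.86.
(0.23)·(0.0037) / (P(G))³ = 0.86
P(G)³ = 9.90×10⁻⁴ ⇒ P(G) = 0.10 bar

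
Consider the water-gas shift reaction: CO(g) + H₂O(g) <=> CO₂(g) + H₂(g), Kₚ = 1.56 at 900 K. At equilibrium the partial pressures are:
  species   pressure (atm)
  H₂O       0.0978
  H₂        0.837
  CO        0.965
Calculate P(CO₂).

At equilibrium, Kₚ = P(CO₂)·P(H₂) / (P(CO)·P(H₂O)) = 1.56.
(P(CO₂))·(0.837) / ((0.965)·(0.0978)) = 1.56
P(CO₂) = 0.176 atm

P(CO₂) = 0.176 atm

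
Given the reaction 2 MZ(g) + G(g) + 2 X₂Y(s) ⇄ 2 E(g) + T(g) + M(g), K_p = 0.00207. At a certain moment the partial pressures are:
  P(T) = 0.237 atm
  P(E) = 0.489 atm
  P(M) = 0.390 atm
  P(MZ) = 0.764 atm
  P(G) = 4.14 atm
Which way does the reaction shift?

to the left

(X₂Y is a pure solid — omitted from Q_p.)
Q_p = P(E)²·P(T)·P(M) / (P(MZ)²·P(G)) = (0.489)²·(0.237)·(0.390) / ((0.764)²·(4.14)) = 0.00915
Q_p = 0.00915 > K_p = 0.00207, so the reverse reaction proceeds.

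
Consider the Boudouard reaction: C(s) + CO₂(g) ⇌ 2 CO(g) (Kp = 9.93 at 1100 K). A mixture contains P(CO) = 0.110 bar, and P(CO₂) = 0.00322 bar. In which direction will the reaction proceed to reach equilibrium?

(C is a pure solid — omitted from Qp.)
Qp = P(CO)² / P(CO₂) = (0.110)² / (0.00322) = 3.76
Qp = 3.76 < Kp = 9.93, so the forward reaction proceeds.

in the forward direction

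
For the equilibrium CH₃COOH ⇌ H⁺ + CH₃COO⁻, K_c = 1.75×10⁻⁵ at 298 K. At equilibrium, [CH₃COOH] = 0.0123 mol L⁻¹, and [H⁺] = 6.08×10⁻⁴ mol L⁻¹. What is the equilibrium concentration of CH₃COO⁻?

At equilibrium, K_c = [H⁺]·[CH₃COO⁻] / [CH₃COOH] = 1.75×10⁻⁵.
(6.08×10⁻⁴)·([CH₃COO⁻]) / (0.0123) = 1.75×10⁻⁵
[CH₃COO⁻] = 3.54×10⁻⁴ mol L⁻¹

[CH₃COO⁻] = 3.54×10⁻⁴ mol L⁻¹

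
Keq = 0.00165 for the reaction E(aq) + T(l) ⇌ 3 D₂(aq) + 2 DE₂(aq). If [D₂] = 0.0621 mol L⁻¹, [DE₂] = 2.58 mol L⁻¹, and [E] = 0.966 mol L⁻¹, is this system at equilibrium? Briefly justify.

(T is a pure liquid — omitted from Q.)
Q = [D₂]³·[DE₂]² / [E] = (0.0621)³·(2.58)² / (0.966) = 0.00165
Q = 0.00165 = Keq; the system is at equilibrium.

yes, at equilibrium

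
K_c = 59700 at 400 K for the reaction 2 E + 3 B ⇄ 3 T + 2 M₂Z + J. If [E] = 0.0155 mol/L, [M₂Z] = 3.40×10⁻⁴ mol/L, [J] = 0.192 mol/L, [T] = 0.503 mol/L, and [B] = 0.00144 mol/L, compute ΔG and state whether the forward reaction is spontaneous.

ΔG = -9.04 kJ/mol; the forward reaction is spontaneous

Q_c = [T]³·[M₂Z]²·[J] / ([E]²·[B]³) = (0.503)³·(3.40×10⁻⁴)²·(0.192) / ((0.0155)²·(0.00144)³) = 3940
ΔG = RT ln(Q_c/K_c) = (8.314 J mol⁻¹ K⁻¹)(400 K) × ln(3940/59700)
   = (3.326 kJ/mol)(-2.718) = -9.04 kJ/mol
ΔG < 0, so the forward reaction is spontaneous (proceeds forward).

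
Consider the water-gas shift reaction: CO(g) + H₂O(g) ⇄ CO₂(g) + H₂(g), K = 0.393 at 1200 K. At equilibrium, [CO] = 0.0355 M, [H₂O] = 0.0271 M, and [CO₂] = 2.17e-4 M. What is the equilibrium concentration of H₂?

[H₂] = 1.74 M

At equilibrium, K = [CO₂]·[H₂] / ([CO]·[H₂O]) = 0.393.
(2.17e-4)·([H₂]) / ((0.0355)·(0.0271)) = 0.393
[H₂] = 1.74 M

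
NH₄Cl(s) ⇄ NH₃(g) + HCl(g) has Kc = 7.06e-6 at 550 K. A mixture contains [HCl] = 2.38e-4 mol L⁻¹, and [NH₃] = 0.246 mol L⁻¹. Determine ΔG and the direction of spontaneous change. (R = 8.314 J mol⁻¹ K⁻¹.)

(NH₄Cl is a pure solid — omitted from Qc.)
Qc = [NH₃]·[HCl] = (0.246)·(2.38e-4) = 5.85e-5
ΔG = RT ln(Qc/Kc) = (8.314 J mol⁻¹ K⁻¹)(550 K) × ln(5.85e-5/7.06e-6)
   = (4.573 kJ/mol)(2.115) = 9.67 kJ/mol
ΔG > 0, so the forward reaction is non-spontaneous (proceeds in reverse).

ΔG = 9.67 kJ/mol; the forward reaction is non-spontaneous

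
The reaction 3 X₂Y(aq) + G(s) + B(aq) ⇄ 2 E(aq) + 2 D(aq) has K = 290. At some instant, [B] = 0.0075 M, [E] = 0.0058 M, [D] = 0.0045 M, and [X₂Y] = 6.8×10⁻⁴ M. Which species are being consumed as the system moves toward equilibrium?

none (at equilibrium)

(G is a pure solid — omitted from Q.)
Q = [E]²·[D]² / ([X₂Y]³·[B]) = (0.0058)²·(0.0045)² / ((6.8×10⁻⁴)³·(0.0075)) = 290
Q = 290 = K; the system is at equilibrium.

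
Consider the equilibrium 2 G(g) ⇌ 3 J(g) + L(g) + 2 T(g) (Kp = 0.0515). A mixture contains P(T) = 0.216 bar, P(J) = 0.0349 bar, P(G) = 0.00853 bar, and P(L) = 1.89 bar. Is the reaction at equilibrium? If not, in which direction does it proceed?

neither direction; the system is at equilibrium

Qp = P(J)³·P(L)·P(T)² / P(G)² = (0.0349)³·(1.89)·(0.216)² / (0.00853)² = 0.0515
Qp = 0.0515 = Kp, so the system is already at equilibrium.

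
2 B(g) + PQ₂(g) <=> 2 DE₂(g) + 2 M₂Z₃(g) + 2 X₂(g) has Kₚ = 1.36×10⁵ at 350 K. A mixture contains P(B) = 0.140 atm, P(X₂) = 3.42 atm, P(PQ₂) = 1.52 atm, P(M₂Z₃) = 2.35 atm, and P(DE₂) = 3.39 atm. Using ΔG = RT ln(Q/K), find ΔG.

ΔG = -4.94 kJ/mol

Qₚ = P(DE₂)²·P(M₂Z₃)²·P(X₂)² / (P(B)²·P(PQ₂)) = (3.39)²·(2.35)²·(3.42)² / ((0.140)²·(1.52)) = 24900
ΔG = RT ln(Qₚ/Kₚ) = (8.314 J mol⁻¹ K⁻¹)(350 K) × ln(24900/1.36×10⁵)
   = (2.910 kJ/mol)(-1.698) = -4.94 kJ/mol
ΔG < 0, so the forward reaction is spontaneous (proceeds forward).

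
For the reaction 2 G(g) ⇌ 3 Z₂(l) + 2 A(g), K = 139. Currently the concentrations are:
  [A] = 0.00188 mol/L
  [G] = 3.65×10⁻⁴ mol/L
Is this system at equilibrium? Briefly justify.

no; Q < K, reaction proceeds forward

(Z₂ is a pure liquid — omitted from Q.)
Q = [A]² / [G]² = (0.00188)² / (3.65×10⁻⁴)² = 26.5
Q = 26.5 < K = 139: net forward reaction.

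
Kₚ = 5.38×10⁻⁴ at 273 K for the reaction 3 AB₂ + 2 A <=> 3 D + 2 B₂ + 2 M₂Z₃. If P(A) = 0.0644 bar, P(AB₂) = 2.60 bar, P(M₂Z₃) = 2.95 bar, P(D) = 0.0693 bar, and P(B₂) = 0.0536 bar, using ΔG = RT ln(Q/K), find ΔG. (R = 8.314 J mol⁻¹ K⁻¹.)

Qₚ = P(D)³·P(B₂)²·P(M₂Z₃)² / (P(AB₂)³·P(A)²) = (0.0693)³·(0.0536)²·(2.95)² / ((2.60)³·(0.0644)²) = 1.14×10⁻⁴
ΔG = RT ln(Qₚ/Kₚ) = (8.314 J mol⁻¹ K⁻¹)(273 K) × ln(1.14×10⁻⁴/5.38×10⁻⁴)
   = (2.270 kJ/mol)(-1.552) = -3.52 kJ/mol
ΔG < 0, so the forward reaction is spontaneous (proceeds forward).

ΔG = -3.52 kJ/mol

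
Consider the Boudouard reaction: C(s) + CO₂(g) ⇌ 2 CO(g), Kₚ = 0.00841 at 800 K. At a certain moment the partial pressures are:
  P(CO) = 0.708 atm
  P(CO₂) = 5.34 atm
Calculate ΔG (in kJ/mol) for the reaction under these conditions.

ΔG = 16.0 kJ/mol

(C is a pure solid — omitted from Qₚ.)
Qₚ = P(CO)² / P(CO₂) = (0.708)² / (5.34) = 0.0939
ΔG = RT ln(Qₚ/Kₚ) = (8.314 J mol⁻¹ K⁻¹)(800 K) × ln(0.0939/0.00841)
   = (6.651 kJ/mol)(2.413) = 16.0 kJ/mol
ΔG > 0, so the forward reaction is non-spontaneous (proceeds in reverse).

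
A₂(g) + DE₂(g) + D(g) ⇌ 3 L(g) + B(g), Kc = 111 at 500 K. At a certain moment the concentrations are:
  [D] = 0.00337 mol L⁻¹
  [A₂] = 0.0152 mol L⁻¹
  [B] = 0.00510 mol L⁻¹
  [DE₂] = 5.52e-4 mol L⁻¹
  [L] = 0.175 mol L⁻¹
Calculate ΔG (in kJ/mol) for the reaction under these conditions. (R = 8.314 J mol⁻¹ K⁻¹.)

Qc = [L]³·[B] / ([A₂]·[DE₂]·[D]) = (0.175)³·(0.00510) / ((0.0152)·(5.52e-4)·(0.00337)) = 967
ΔG = RT ln(Qc/Kc) = (8.314 J mol⁻¹ K⁻¹)(500 K) × ln(967/111)
   = (4.157 kJ/mol)(2.165) = 9.00 kJ/mol
ΔG > 0, so the forward reaction is non-spontaneous (proceeds in reverse).

ΔG = 9.00 kJ/mol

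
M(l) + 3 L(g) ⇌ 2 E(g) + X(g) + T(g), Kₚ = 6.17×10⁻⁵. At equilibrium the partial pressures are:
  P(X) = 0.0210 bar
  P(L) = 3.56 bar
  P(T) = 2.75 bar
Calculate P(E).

P(E) = 0.220 bar

(M is a pure liquid — omitted from Kₚ.)
At equilibrium, Kₚ = P(E)²·P(X)·P(T) / P(L)³ = 6.17×10⁻⁵.
(P(E))²·(0.0210)·(2.75) / (3.56)³ = 6.17×10⁻⁵
P(E)² = 0.0482 ⇒ P(E) = 0.220 bar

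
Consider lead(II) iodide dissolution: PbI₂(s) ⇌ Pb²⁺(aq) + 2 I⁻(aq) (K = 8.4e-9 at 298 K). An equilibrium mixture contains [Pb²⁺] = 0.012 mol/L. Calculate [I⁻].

[I⁻] = 8.4e-4 mol/L

(PbI₂ is a pure solid — omitted from K.)
At equilibrium, K = [Pb²⁺]·[I⁻]² = 8.4e-9.
(0.012)·([I⁻])² = 8.4e-9
[I⁻]² = 7.00e-7 ⇒ [I⁻] = 8.4e-4 mol/L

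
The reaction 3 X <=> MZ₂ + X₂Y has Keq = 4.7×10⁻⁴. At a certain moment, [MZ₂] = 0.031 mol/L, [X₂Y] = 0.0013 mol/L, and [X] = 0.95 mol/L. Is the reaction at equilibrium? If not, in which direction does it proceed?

Q = [MZ₂]·[X₂Y] / [X]³ = (0.031)·(0.0013) / (0.95)³ = 4.7×10⁻⁵
Q = 4.7×10⁻⁵ < Keq = 4.7×10⁻⁴, so the forward reaction proceeds.

in the forward direction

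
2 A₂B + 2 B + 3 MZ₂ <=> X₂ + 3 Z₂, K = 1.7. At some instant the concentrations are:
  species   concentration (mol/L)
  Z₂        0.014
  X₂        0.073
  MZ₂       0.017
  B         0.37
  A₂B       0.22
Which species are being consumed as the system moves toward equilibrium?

Q = [X₂]·[Z₂]³ / ([A₂B]²·[B]²·[MZ₂]³) = (0.073)·(0.014)³ / ((0.22)²·(0.37)²·(0.017)³) = 6.2
Q = 6.2 > K = 1.7: net reverse reaction.

X₂, Z₂ (products)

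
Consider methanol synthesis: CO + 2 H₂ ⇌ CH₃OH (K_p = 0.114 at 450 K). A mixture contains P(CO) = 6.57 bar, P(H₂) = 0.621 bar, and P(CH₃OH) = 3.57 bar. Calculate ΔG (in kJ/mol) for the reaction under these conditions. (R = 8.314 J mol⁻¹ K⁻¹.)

ΔG = 9.41 kJ/mol

Q_p = P(CH₃OH) / (P(CO)·P(H₂)²) = (3.57) / ((6.57)·(0.621)²) = 1.41
ΔG = RT ln(Q_p/K_p) = (8.314 J mol⁻¹ K⁻¹)(450 K) × ln(1.41/0.114)
   = (3.741 kJ/mol)(2.515) = 9.41 kJ/mol
ΔG > 0, so the forward reaction is non-spontaneous (proceeds in reverse).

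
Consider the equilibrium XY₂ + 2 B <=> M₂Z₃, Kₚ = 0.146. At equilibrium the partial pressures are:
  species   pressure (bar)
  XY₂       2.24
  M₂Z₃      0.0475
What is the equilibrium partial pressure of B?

At equilibrium, Kₚ = P(M₂Z₃) / (P(XY₂)·P(B)²) = 0.146.
(0.0475) / ((2.24)·(P(B))²) = 0.146
P(B)² = 0.145 ⇒ P(B) = 0.381 bar

P(B) = 0.381 bar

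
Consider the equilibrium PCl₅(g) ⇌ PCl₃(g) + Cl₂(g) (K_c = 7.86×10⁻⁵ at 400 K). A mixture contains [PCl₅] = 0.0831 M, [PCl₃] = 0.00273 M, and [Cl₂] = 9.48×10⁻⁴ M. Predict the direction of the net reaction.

toward products

Q_c = [PCl₃]·[Cl₂] / [PCl₅] = (0.00273)·(9.48×10⁻⁴) / (0.0831) = 3.11×10⁻⁵
Q_c = 3.11×10⁻⁵ < K_c = 7.86×10⁻⁵, so the forward reaction proceeds.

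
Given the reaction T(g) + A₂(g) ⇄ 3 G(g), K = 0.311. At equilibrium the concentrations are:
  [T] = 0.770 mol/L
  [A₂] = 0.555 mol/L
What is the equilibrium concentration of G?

At equilibrium, K = [G]³ / ([T]·[A₂]) = 0.311.
([G])³ / ((0.770)·(0.555)) = 0.311
[G]³ = 0.133 ⇒ [G] = 0.510 mol/L

[G] = 0.510 mol/L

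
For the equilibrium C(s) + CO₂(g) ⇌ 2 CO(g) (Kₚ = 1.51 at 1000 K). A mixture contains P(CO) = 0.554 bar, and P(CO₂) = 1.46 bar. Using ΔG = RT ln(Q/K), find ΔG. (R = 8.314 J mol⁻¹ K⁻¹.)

(C is a pure solid — omitted from Qₚ.)
Qₚ = P(CO)² / P(CO₂) = (0.554)² / (1.46) = 0.210
ΔG = RT ln(Qₚ/Kₚ) = (8.314 J mol⁻¹ K⁻¹)(1000 K) × ln(0.210/1.51)
   = (8.314 kJ/mol)(-1.973) = -16.4 kJ/mol
ΔG < 0, so the forward reaction is spontaneous (proceeds forward).

ΔG = -16.4 kJ/mol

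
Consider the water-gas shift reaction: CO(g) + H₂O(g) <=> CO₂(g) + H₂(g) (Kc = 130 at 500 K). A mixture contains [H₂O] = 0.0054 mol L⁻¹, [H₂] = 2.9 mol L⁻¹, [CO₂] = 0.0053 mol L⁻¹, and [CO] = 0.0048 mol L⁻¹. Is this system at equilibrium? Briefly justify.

no; Q > K, reaction proceeds in reverse

Qc = [CO₂]·[H₂] / ([CO]·[H₂O]) = (0.0053)·(2.9) / ((0.0048)·(0.0054)) = 590
Qc = 590 > Kc = 130: net reverse reaction.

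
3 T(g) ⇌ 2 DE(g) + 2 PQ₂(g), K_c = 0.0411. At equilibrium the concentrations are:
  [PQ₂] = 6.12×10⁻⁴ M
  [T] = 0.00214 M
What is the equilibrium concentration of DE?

At equilibrium, K_c = [DE]²·[PQ₂]² / [T]³ = 0.0411.
([DE])²·(6.12×10⁻⁴)² / (0.00214)³ = 0.0411
[DE]² = 0.00108 ⇒ [DE] = 0.0328 M

[DE] = 0.0328 M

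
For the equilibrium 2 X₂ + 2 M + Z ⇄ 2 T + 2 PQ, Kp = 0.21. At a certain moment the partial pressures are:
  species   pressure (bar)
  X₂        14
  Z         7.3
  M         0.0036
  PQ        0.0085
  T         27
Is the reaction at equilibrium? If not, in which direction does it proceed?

Qp = P(T)²·P(PQ)² / (P(X₂)²·P(M)²·P(Z)) = (27)²·(0.0085)² / ((14)²·(0.0036)²·(7.3)) = 2.8
Qp = 2.8 > Kp = 0.21, so the reverse reaction proceeds.

in the reverse direction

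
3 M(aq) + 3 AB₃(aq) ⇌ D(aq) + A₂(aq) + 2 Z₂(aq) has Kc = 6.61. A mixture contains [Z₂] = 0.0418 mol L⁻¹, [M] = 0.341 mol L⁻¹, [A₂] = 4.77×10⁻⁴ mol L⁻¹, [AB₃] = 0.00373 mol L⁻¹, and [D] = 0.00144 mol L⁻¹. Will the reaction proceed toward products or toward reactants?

Qc = [D]·[A₂]·[Z₂]² / ([M]³·[AB₃]³) = (0.00144)·(4.77×10⁻⁴)·(0.0418)² / ((0.341)³·(0.00373)³) = 0.583
Qc = 0.583 < Kc = 6.61, so the forward reaction proceeds.

to the right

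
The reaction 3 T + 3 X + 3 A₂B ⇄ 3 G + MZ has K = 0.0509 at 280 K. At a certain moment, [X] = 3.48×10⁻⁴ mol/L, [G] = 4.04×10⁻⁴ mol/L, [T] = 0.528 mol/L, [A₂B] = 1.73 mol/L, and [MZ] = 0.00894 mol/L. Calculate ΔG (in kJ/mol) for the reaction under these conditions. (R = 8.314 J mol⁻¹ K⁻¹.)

Q = [G]³·[MZ] / ([T]³·[X]³·[A₂B]³) = (4.04×10⁻⁴)³·(0.00894) / ((0.528)³·(3.48×10⁻⁴)³·(1.73)³) = 0.0184
ΔG = RT ln(Q/K) = (8.314 J mol⁻¹ K⁻¹)(280 K) × ln(0.0184/0.0509)
   = (2.328 kJ/mol)(-1.018) = -2.37 kJ/mol
ΔG < 0, so the forward reaction is spontaneous (proceeds forward).

ΔG = -2.37 kJ/mol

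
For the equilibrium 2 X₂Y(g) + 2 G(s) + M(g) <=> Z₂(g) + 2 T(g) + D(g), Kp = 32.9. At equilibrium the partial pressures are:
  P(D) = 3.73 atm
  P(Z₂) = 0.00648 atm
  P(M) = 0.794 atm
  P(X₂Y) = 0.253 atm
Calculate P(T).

P(T) = 8.32 atm

(G is a pure solid — omitted from Kp.)
At equilibrium, Kp = P(Z₂)·P(T)²·P(D) / (P(X₂Y)²·P(M)) = 32.9.
(0.00648)·(P(T))²·(3.73) / ((0.253)²·(0.794)) = 32.9
P(T)² = 69.2 ⇒ P(T) = 8.32 atm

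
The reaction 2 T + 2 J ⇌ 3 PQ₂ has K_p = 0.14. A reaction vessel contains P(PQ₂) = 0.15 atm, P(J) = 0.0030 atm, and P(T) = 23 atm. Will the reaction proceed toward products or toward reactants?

to the left

Q_p = P(PQ₂)³ / (P(T)²·P(J)²) = (0.15)³ / ((23)²·(0.0030)²) = 0.71
Q_p = 0.71 > K_p = 0.14, so the reverse reaction proceeds.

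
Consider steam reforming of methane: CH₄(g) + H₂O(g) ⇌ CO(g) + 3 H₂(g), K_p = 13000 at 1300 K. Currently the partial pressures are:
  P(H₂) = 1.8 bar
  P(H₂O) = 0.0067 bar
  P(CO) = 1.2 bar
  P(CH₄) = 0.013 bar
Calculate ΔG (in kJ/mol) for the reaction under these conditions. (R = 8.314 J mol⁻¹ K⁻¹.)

Q_p = P(CO)·P(H₂)³ / (P(CH₄)·P(H₂O)) = (1.2)·(1.8)³ / ((0.013)·(0.0067)) = 80300
ΔG = RT ln(Q_p/K_p) = (8.314 J mol⁻¹ K⁻¹)(1300 K) × ln(80300/13000)
   = (10.81 kJ/mol)(1.821) = 19.7 kJ/mol
ΔG > 0, so the forward reaction is non-spontaneous (proceeds in reverse).

ΔG = 19.7 kJ/mol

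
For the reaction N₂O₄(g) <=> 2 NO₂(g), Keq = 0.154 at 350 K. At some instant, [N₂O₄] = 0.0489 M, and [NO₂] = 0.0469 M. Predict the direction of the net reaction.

Q = [NO₂]² / [N₂O₄] = (0.0469)² / (0.0489) = 0.0450
Q = 0.0450 < Keq = 0.154, so the forward reaction proceeds.

in the forward direction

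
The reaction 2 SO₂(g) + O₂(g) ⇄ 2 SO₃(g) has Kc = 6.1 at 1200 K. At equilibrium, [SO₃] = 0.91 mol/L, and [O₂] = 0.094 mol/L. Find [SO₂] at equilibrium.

At equilibrium, Kc = [SO₃]² / ([SO₂]²·[O₂]) = 6.1.
(0.91)² / (([SO₂])²·(0.094)) = 6.1
[SO₂]² = 1.44 ⇒ [SO₂] = 1.2 mol/L

[SO₂] = 1.2 mol/L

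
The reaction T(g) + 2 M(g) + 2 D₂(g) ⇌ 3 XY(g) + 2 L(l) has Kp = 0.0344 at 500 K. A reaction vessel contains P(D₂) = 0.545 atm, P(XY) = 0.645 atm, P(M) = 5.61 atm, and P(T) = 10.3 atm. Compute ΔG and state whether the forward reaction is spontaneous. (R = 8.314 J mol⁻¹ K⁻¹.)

ΔG = -10.4 kJ/mol; the forward reaction is spontaneous

(L is a pure liquid — omitted from Qp.)
Qp = P(XY)³ / (P(T)·P(M)²·P(D₂)²) = (0.645)³ / ((10.3)·(5.61)²·(0.545)²) = 0.00279
ΔG = RT ln(Qp/Kp) = (8.314 J mol⁻¹ K⁻¹)(500 K) × ln(0.00279/0.0344)
   = (4.157 kJ/mol)(-2.512) = -10.4 kJ/mol
ΔG < 0, so the forward reaction is spontaneous (proceeds forward).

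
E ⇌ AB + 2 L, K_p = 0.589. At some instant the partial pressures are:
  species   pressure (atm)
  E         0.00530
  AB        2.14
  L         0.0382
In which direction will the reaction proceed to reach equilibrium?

Q_p = P(AB)·P(L)² / P(E) = (2.14)·(0.0382)² / (0.00530) = 0.589
Q_p = 0.589 = K_p, so the system is already at equilibrium.

neither direction; the system is at equilibrium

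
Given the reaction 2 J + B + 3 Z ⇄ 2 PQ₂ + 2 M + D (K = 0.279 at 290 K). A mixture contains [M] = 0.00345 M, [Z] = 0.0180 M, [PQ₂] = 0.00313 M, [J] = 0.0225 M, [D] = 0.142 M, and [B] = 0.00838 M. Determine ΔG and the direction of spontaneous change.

Q = [PQ₂]²·[M]²·[D] / ([J]²·[B]·[Z]³) = (0.00313)²·(0.00345)²·(0.142) / ((0.0225)²·(0.00838)·(0.0180)³) = 0.669
ΔG = RT ln(Q/K) = (8.314 J mol⁻¹ K⁻¹)(290 K) × ln(0.669/0.279)
   = (2.411 kJ/mol)(0.8746) = 2.11 kJ/mol
ΔG > 0, so the forward reaction is non-spontaneous (proceeds in reverse).

ΔG = 2.11 kJ/mol; the forward reaction is non-spontaneous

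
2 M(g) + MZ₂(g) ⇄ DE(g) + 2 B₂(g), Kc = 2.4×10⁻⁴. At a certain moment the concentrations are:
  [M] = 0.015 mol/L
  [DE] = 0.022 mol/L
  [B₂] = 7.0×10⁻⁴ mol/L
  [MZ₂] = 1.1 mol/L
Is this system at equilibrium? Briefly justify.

Qc = [DE]·[B₂]² / ([M]²·[MZ₂]) = (0.022)·(7.0×10⁻⁴)² / ((0.015)²·(1.1)) = 4.4×10⁻⁵
Qc = 4.4×10⁻⁵ < Kc = 2.4×10⁻⁴: net forward reaction.

no; Q < K, reaction proceeds forward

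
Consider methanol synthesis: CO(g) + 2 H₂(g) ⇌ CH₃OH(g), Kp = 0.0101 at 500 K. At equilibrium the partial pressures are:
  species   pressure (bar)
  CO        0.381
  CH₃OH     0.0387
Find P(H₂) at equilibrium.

At equilibrium, Kp = P(CH₃OH) / (P(CO)·P(H₂)²) = 0.0101.
(0.0387) / ((0.381)·(P(H₂))²) = 0.0101
P(H₂)² = 10.1 ⇒ P(H₂) = 3.17 bar

P(H₂) = 3.17 bar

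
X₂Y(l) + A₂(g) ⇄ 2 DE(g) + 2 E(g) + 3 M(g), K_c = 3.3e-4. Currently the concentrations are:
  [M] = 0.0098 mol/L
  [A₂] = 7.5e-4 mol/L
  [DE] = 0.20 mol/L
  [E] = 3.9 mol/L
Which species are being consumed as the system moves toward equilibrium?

DE, E, M (products)

(X₂Y is a pure liquid — omitted from Q_c.)
Q_c = [DE]²·[E]²·[M]³ / [A₂] = (0.20)²·(3.9)²·(0.0098)³ / (7.5e-4) = 7.6e-4
Q_c = 7.6e-4 > K_c = 3.3e-4: net reverse reaction.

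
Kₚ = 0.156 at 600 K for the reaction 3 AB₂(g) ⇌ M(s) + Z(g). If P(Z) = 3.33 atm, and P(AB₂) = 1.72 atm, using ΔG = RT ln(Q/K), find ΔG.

ΔG = 7.15 kJ/mol

(M is a pure solid — omitted from Qₚ.)
Qₚ = P(Z) / P(AB₂)³ = (3.33) / (1.72)³ = 0.654
ΔG = RT ln(Qₚ/Kₚ) = (8.314 J mol⁻¹ K⁻¹)(600 K) × ln(0.654/0.156)
   = (4.988 kJ/mol)(1.433) = 7.15 kJ/mol
ΔG > 0, so the forward reaction is non-spontaneous (proceeds in reverse).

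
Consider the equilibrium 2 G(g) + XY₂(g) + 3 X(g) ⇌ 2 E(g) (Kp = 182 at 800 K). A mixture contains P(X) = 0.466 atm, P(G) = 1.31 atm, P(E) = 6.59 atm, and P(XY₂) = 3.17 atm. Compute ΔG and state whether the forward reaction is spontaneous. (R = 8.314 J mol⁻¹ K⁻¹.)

Qp = P(E)² / (P(G)²·P(XY₂)·P(X)³) = (6.59)² / ((1.31)²·(3.17)·(0.466)³) = 78.9
ΔG = RT ln(Qp/Kp) = (8.314 J mol⁻¹ K⁻¹)(800 K) × ln(78.9/182)
   = (6.651 kJ/mol)(-0.8358) = -5.56 kJ/mol
ΔG < 0, so the forward reaction is spontaneous (proceeds forward).

ΔG = -5.56 kJ/mol; the forward reaction is spontaneous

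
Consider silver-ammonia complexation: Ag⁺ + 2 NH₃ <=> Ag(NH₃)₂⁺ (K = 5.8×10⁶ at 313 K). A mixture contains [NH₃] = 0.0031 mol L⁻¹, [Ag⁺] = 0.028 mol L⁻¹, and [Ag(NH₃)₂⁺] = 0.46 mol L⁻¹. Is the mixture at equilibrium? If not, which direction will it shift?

Q = [Ag(NH₃)₂⁺] / ([Ag⁺]·[NH₃]²) = (0.46) / ((0.028)·(0.0031)²) = 1.7×10⁶
Q = 1.7×10⁶ < K = 5.8×10⁶: net forward reaction.

no; Q < K, reaction proceeds forward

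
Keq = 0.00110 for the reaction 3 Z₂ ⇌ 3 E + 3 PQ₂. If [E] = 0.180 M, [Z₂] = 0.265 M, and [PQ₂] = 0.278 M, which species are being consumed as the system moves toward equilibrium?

E, PQ₂ (products)

Q = [E]³·[PQ₂]³ / [Z₂]³ = (0.180)³·(0.278)³ / (0.265)³ = 0.00673
Q = 0.00673 > Keq = 0.00110: net reverse reaction.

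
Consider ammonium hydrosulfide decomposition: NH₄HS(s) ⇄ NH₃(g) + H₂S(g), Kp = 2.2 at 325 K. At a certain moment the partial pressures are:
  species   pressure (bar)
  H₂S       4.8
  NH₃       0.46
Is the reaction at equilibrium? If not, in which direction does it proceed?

(NH₄HS is a pure solid — omitted from Qp.)
Qp = P(NH₃)·P(H₂S) = (0.46)·(4.8) = 2.2
Qp = 2.2 = Kp, so the system is already at equilibrium.

no net change (already at equilibrium)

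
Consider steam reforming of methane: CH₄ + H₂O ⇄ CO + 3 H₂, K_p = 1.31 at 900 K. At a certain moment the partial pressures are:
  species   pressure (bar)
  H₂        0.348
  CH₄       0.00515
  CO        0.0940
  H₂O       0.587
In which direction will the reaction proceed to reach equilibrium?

at equilibrium

Q_p = P(CO)·P(H₂)³ / (P(CH₄)·P(H₂O)) = (0.0940)·(0.348)³ / ((0.00515)·(0.587)) = 1.31
Q_p = 1.31 = K_p, so the system is already at equilibrium.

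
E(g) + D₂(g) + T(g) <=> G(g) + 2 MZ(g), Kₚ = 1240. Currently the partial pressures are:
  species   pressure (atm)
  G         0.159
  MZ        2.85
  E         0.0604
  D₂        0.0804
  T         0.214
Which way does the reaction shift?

no net change (already at equilibrium)

Qₚ = P(G)·P(MZ)² / (P(E)·P(D₂)·P(T)) = (0.159)·(2.85)² / ((0.0604)·(0.0804)·(0.214)) = 1240
Qₚ = 1240 = Kₚ, so the system is already at equilibrium.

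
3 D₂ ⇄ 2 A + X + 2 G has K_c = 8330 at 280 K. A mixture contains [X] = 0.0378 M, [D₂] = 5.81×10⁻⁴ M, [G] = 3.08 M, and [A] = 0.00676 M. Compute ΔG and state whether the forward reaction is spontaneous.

Q_c = [A]²·[X]·[G]² / [D₂]³ = (0.00676)²·(0.0378)·(3.08)² / (5.81×10⁻⁴)³ = 83600
ΔG = RT ln(Q_c/K_c) = (8.314 J mol⁻¹ K⁻¹)(280 K) × ln(83600/8330)
   = (2.328 kJ/mol)(2.306) = 5.37 kJ/mol
ΔG > 0, so the forward reaction is non-spontaneous (proceeds in reverse).

ΔG = 5.37 kJ/mol; the forward reaction is non-spontaneous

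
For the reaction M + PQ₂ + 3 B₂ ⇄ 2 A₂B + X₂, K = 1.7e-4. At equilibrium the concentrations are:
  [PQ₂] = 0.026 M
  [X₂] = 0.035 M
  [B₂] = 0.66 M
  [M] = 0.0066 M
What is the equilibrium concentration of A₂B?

[A₂B] = 4.9e-4 M

At equilibrium, K = [A₂B]²·[X₂] / ([M]·[PQ₂]·[B₂]³) = 1.7e-4.
([A₂B])²·(0.035) / ((0.0066)·(0.026)·(0.66)³) = 1.7e-4
[A₂B]² = 2.40e-7 ⇒ [A₂B] = 4.9e-4 M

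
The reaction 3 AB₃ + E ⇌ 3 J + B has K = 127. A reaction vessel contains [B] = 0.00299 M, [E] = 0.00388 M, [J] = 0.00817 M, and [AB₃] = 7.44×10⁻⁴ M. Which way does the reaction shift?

in the reverse direction

Q = [J]³·[B] / ([AB₃]³·[E]) = (0.00817)³·(0.00299) / ((7.44×10⁻⁴)³·(0.00388)) = 1020
Q = 1020 > K = 127, so the reverse reaction proceeds.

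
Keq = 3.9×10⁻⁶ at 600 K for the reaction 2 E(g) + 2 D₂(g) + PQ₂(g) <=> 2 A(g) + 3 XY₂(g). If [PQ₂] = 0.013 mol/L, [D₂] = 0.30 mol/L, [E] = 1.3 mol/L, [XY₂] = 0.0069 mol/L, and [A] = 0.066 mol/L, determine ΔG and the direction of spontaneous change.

Q = [A]²·[XY₂]³ / ([E]²·[D₂]²·[PQ₂]) = (0.066)²·(0.0069)³ / ((1.3)²·(0.30)²·(0.013)) = 7.24×10⁻⁷
ΔG = RT ln(Q/Keq) = (8.314 J mol⁻¹ K⁻¹)(600 K) × ln(7.24×10⁻⁷/3.9×10⁻⁶)
   = (4.988 kJ/mol)(-1.684) = -8.40 kJ/mol
ΔG < 0, so the forward reaction is spontaneous (proceeds forward).

ΔG = -8.40 kJ/mol; the forward reaction is spontaneous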